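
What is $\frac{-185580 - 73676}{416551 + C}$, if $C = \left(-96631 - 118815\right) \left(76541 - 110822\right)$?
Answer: $- \frac{259256}{7386120877} \approx -3.51 \cdot 10^{-5}$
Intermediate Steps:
$C = 7385704326$ ($C = \left(-215446\right) \left(-34281\right) = 7385704326$)
$\frac{-185580 - 73676}{416551 + C} = \frac{-185580 - 73676}{416551 + 7385704326} = - \frac{259256}{7386120877}$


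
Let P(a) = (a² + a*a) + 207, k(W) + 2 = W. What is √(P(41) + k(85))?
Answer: 2*√913 ≈ 60.432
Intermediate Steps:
k(W) = -2 + W
P(a) = 207 + 2*a² (P(a) = (a² + a²) + 207 = 2*a² + 207 = 207 + 2*a²)
√(P(41) + k(85)) = √((207 + 2*41²) + (-2 + 85)) = √((207 + 2*1681) + 83) = √((207 + 3362) + 83) = √(3569 + 83) = √3652 = 2*√913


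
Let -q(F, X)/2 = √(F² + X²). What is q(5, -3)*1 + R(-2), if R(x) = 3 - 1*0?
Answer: 3 - 2*√34 ≈ -8.6619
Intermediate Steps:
R(x) = 3 (R(x) = 3 + 0 = 3)
q(F, X) = -2*√(F² + X²)
q(5, -3)*1 + R(-2) = -2*√(5² + (-3)²)*1 + 3 = -2*√(25 + 9)*1 + 3 = -2*√34*1 + 3 = -2*√34 + 3 = 3 - 2*√34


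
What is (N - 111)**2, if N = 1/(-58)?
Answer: 41460721/3364 ≈ 12325.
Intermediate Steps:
N = -1/58 ≈ -0.017241
(N - 111)**2 = (-1/58 - 111)**2 = (-6439/58)**2 = 41460721/3364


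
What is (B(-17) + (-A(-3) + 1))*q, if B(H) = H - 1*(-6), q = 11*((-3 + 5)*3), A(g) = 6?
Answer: -1056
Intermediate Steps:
q = 66 (q = 11*(2*3) = 11*6 = 66)
B(H) = 6 + H (B(H) = H + 6 = 6 + H)
(B(-17) + (-A(-3) + 1))*q = ((6 - 17) + (-1*6 + 1))*66 = (-11 + (-6 + 1))*66 = (-11 - 5)*66 = -16*66 = -1056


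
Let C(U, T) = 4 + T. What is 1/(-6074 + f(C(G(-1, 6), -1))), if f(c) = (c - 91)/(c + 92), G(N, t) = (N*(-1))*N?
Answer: -95/577118 ≈ -0.00016461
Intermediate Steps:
G(N, t) = -N² (G(N, t) = (-N)*N = -N²)
f(c) = (-91 + c)/(92 + c)
1/(-6074 + f(C(G(-1, 6), -1))) = 1/(-6074 + (-91 + (4 - 1))/(92 + (4 - 1))) = 1/(-6074 + (-91 + 3)/(92 + 3)) = 1/(-6074 - 88/95) = 1/(-577118/95) = -95/577118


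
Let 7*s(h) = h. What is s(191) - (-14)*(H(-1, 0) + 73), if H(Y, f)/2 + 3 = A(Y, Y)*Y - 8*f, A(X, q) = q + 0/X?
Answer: 6953/7 ≈ 993.29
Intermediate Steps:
A(X, q) = q (A(X, q) = q + 0 = q)
H(Y, f) = -6 - 16*f + 2*Y**2 (H(Y, f) = -6 + 2*(Y*Y - 8*f) = -6 + 2*(Y**2 - 8*f) = -6 + (-16*f + 2*Y**2) = -6 - 16*f + 2*Y**2)
s(h) = h/7
s(191) - (-14)*(H(-1, 0) + 73) = (1/7)*191 - (-14)*((-6 - 16*0 + 2*(-1)**2) + 73) = 191/7 - (-14)*((-6 + 0 + 2*1) + 73) = 191/7 - (-14)*((-6 + 0 + 2) + 73) = 191/7 - (-14)*(-4 + 73) = 191/7 - (-14)*69 = 191/7 - 1*(-966) = 191/7 + 966 = 6953/7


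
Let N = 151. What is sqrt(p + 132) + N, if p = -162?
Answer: 151 + I*sqrt(30) ≈ 151.0 + 5.4772*I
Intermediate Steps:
sqrt(p + 132) + N = sqrt(-162 + 132) + 151 = sqrt(-30) + 151 = I*sqrt(30) + 151 = 151 + I*sqrt(30)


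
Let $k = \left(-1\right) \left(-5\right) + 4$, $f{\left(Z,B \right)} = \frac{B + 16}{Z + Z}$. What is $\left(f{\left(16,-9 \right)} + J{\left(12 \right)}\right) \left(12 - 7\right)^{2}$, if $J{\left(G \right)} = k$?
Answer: $\frac{7375}{32} \approx 230.47$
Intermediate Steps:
$f{\left(Z,B \right)} = \frac{16 + B}{2 Z}$
$k = 9$ ($k = 5 + 4 = 9$)
$J{\left(G \right)} = 9$
$\left(f{\left(16,-9 \right)} + J{\left(12 \right)}\right) \left(12 - 7\right)^{2} = \left(\frac{16 - 9}{2 \cdot 16} + 9\right) \left(12 - 7\right)^{2} = \left(\frac{1}{2} \cdot \frac{1}{16} \cdot 7 + 9\right) 5^{2} = \left(\frac{7}{32} + 9\right) 25 = \frac{295}{32} \cdot 25 = \frac{7375}{32}$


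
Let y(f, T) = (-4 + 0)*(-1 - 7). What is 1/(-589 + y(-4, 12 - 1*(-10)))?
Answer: -1/557 ≈ -0.0017953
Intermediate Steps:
y(f, T) = 32 (y(f, T) = -4*(-8) = 32)
1/(-589 + y(-4, 12 - 1*(-10))) = 1/(-589 + 32) = 1/(-557) = -1/557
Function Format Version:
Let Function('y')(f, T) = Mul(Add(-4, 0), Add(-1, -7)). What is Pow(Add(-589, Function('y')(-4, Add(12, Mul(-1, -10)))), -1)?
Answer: Rational(-1, 557) ≈ -0.0017953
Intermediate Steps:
Function('y')(f, T) = 32 (Function('y')(f, T) = Mul(-4, -8) = 32)
Pow(Add(-589, Function('y')(-4, Add(12, Mul(-1, -10)))), -1) = Pow(Add(-589, 32), -1) = Pow(-557, -1) = Rational(-1, 557)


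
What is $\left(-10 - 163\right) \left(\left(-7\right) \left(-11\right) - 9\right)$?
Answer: $-11764$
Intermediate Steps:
$\left(-10 - 163\right) \left(\left(-7\right) \left(-11\right) - 9\right) = - 173 \left(77 - 9\right) = \left(-173\right) 68 = -11764$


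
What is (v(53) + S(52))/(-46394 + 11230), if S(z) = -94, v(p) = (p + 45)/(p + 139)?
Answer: 8975/3375744 ≈ 0.0026587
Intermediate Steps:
v(p) = (45 + p)/(139 + p)
(v(53) + S(52))/(-46394 + 11230) = ((45 + 53)/(139 + 53) - 94)/(-46394 + 11230) = (98/192 - 94)/(-35164) = ((1/192)*98 - 94)*(-1/35164) = (49/96 - 94)*(-1/35164) = -8975/96*(-1/35164) = 8975/3375744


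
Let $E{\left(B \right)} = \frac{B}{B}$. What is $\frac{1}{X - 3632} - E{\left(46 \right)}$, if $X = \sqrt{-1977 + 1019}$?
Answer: $- \frac{6598007}{6596191} - \frac{i \sqrt{958}}{13192382} \approx -1.0003 - 2.3462 \cdot 10^{-6} i$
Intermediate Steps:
$E{\left(B \right)} = 1$
$X = i \sqrt{958}$ ($X = \sqrt{-958} = i \sqrt{958} \approx 30.952 i$)
$\frac{1}{X - 3632} - E{\left(46 \right)} = \frac{1}{i \sqrt{958} - 3632} - 1 = \frac{1}{-3632 + i \sqrt{958}} - 1 = -1 + \frac{1}{-3632 + i \sqrt{958}}$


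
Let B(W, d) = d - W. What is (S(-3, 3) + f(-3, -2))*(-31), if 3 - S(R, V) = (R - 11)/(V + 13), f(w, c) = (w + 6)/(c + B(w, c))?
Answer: -217/8 ≈ -27.125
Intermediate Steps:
f(w, c) = (6 + w)/(-w + 2*c) (f(w, c) = (w + 6)/(c + (c - w)) = (6 + w)/(-w + 2*c))
S(R, V) = 3 - (-11 + R)/(13 + V) (S(R, V) = 3 - (R - 11)/(V + 13) = 3 - (-11 + R)/(13 + V))
(S(-3, 3) + f(-3, -2))*(-31) = ((50 - 1*(-3) + 3*3)/(13 + 3) + (6 - 3)/(-1*(-3) + 2*(-2)))*(-31) = ((50 + 3 + 9)/16 + 3/(3 - 4))*(-31) = ((1/16)*62 + 3/(-1))*(-31) = (31/8 - 1*3)*(-31) = (31/8 - 3)*(-31) = (7/8)*(-31) = -217/8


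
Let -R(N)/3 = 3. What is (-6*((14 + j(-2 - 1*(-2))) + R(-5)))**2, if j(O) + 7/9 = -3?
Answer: 484/9 ≈ 53.778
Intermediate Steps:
R(N) = -9 (R(N) = -3*3 = -9)
j(O) = -34/9 (j(O) = -7/9 - 3 = -34/9)
(-6*((14 + j(-2 - 1*(-2))) + R(-5)))**2 = (-6*((14 - 34/9) - 9))**2 = (-6*(92/9 - 9))**2 = (-6*11/9)**2 = (-22/3)**2 = 484/9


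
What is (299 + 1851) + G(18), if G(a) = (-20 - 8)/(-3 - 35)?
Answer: 40864/19 ≈ 2150.7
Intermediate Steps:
G(a) = 14/19 (G(a) = -28/(-38) = -28*(-1/38) = 14/19)
(299 + 1851) + G(18) = (299 + 1851) + 14/19 = 2150 + 14/19 = 40864/19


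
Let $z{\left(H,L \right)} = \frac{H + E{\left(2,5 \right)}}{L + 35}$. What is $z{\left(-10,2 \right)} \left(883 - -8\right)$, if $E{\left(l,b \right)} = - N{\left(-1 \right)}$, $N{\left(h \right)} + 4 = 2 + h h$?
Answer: $- \frac{8019}{37} \approx -216.73$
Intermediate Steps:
$N{\left(h \right)} = -2 + h^{2}$ ($N{\left(h \right)} = -4 + \left(2 + h h\right) = -4 + \left(2 + h^{2}\right) = -2 + h^{2}$)
$E{\left(l,b \right)} = 1$ ($E{\left(l,b \right)} = - (-2 + \left(-1\right)^{2}) = - (-2 + 1) = \left(-1\right) \left(-1\right) = 1$)
$z{\left(H,L \right)} = \frac{1 + H}{35 + L}$ ($z{\left(H,L \right)} = \frac{H + 1}{L + 35} = \frac{1 + H}{35 + L}$)
$z{\left(-10,2 \right)} \left(883 - -8\right) = \frac{1 - 10}{35 + 2} \left(883 - -8\right) = \frac{1}{37} \left(-9\right) \left(883 + 8\right) = \frac{1}{37} \left(-9\right) 891 = \left(- \frac{9}{37}\right) 891 = - \frac{8019}{37}$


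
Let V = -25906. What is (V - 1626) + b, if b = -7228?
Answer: -34760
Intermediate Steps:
(V - 1626) + b = (-25906 - 1626) - 7228 = -27532 - 7228 = -34760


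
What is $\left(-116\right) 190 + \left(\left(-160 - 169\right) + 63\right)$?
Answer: $-22306$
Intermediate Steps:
$\left(-116\right) 190 + \left(\left(-160 - 169\right) + 63\right) = -22040 + \left(-329 + 63\right) = -22040 - 266 = -22306$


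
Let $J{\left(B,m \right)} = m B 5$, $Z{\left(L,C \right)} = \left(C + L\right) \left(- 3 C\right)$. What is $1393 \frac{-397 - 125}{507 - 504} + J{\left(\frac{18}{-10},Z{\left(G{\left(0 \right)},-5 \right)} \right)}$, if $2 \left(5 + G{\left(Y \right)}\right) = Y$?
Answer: $-241032$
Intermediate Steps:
$G{\left(Y \right)} = -5 + \frac{Y}{2}$
$Z{\left(L,C \right)} = - 3 C \left(C + L\right)$
$J{\left(B,m \right)} = 5 B m$ ($J{\left(B,m \right)} = B m 5 = 5 B m$)
$1393 \frac{-397 - 125}{507 - 504} + J{\left(\frac{18}{-10},Z{\left(G{\left(0 \right)},-5 \right)} \right)} = 1393 \frac{-397 - 125}{507 - 504} + 5 \frac{18}{-10} \left(\left(-3\right) \left(-5\right) \left(-5 + \left(-5 + \frac{1}{2} \cdot 0\right)\right)\right) = 1393 \left(- \frac{522}{3}\right) + 5 \cdot 18 \left(- \frac{1}{10}\right) \left(\left(-3\right) \left(-5\right) \left(-5 + \left(-5 + 0\right)\right)\right) = 1393 \left(\left(-522\right) \frac{1}{3}\right) + 5 \left(- \frac{9}{5}\right) \left(\left(-3\right) \left(-5\right) \left(-5 - 5\right)\right) = 1393 \left(-174\right) + 5 \left(- \frac{9}{5}\right) \left(\left(-3\right) \left(-5\right) \left(-10\right)\right) = -242382 + 5 \left(- \frac{9}{5}\right) \left(-150\right) = -242382 + 1350 = -241032$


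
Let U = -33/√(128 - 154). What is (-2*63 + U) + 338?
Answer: 212 + 33*I*√26/26 ≈ 212.0 + 6.4718*I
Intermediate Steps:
U = 33*I*√26/26 (U = -33*(-I*√26/26) = -(-33)*I*√26/26 = 33*I*√26/26 ≈ 6.4718*I)
(-2*63 + U) + 338 = (-2*63 + 33*I*√26/26) + 338 = (-126 + 33*I*√26/26) + 338 = 212 + 33*I*√26/26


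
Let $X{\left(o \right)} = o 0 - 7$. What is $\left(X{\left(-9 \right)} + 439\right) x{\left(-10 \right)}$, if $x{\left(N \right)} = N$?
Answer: $-4320$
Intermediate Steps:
$X{\left(o \right)} = -7$ ($X{\left(o \right)} = 0 - 7 = -7$)
$\left(X{\left(-9 \right)} + 439\right) x{\left(-10 \right)} = \left(-7 + 439\right) \left(-10\right) = 432 \left(-10\right) = -4320$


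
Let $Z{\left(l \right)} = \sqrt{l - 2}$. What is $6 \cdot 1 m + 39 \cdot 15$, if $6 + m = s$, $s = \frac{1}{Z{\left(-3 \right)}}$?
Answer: $549 - \frac{6 i \sqrt{5}}{5} \approx 549.0 - 2.6833 i$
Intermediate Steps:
$Z{\left(l \right)} = \sqrt{-2 + l}$
$s = - \frac{i \sqrt{5}}{5}$ ($s = \frac{1}{\sqrt{-2 - 3}} = \frac{1}{\sqrt{-5}} = \frac{1}{i \sqrt{5}} = - \frac{i \sqrt{5}}{5} \approx - 0.44721 i$)
$m = -6 - \frac{i \sqrt{5}}{5} \approx -6.0 - 0.44721 i$
$6 \cdot 1 m + 39 \cdot 15 = 6 \cdot 1 \left(-6 - \frac{i \sqrt{5}}{5}\right) + 39 \cdot 15 = 6 \left(-6 - \frac{i \sqrt{5}}{5}\right) + 585 = \left(-36 - \frac{6 i \sqrt{5}}{5}\right) + 585 = 549 - \frac{6 i \sqrt{5}}{5}$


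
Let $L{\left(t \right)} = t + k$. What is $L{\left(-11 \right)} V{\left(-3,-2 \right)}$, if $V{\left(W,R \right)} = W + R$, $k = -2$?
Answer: $65$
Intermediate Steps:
$L{\left(t \right)} = -2 + t$ ($L{\left(t \right)} = t - 2 = -2 + t$)
$V{\left(W,R \right)} = R + W$
$L{\left(-11 \right)} V{\left(-3,-2 \right)} = \left(-2 - 11\right) \left(-2 - 3\right) = \left(-13\right) \left(-5\right) = 65$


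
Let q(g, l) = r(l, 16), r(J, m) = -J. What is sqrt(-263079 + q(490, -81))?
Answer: 3*I*sqrt(29222) ≈ 512.83*I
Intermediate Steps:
q(g, l) = -l
sqrt(-263079 + q(490, -81)) = sqrt(-263079 - 1*(-81)) = sqrt(-263079 + 81) = sqrt(-262998) = 3*I*sqrt(29222)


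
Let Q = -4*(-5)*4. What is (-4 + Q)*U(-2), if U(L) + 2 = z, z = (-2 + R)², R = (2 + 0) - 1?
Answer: -76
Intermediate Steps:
Q = 80 (Q = 20*4 = 80)
R = 1 (R = 2 - 1 = 1)
z = 1 (z = (-2 + 1)² = (-1)² = 1)
U(L) = -1 (U(L) = -2 + 1 = -1)
(-4 + Q)*U(-2) = (-4 + 80)*(-1) = 76*(-1) = -76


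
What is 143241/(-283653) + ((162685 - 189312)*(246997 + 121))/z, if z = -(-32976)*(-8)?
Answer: 103689003782785/4157218368 ≈ 24942.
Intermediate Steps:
z = -263808 (z = -1832*144 = -263808)
143241/(-283653) + ((162685 - 189312)*(246997 + 121))/z = 143241/(-283653) + ((162685 - 189312)*(246997 + 121))/(-263808) = 143241*(-1/283653) - 26627*247118*(-1/263808) = -47747/94551 - 6580010986*(-1/263808) = -47747/94551 + 3290005493/131904 = 103689003782785/4157218368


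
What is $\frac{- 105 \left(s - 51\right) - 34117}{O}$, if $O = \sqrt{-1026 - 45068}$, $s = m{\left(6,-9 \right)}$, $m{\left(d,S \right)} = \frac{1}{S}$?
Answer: $\frac{86251 i \sqrt{46094}}{138282} \approx 133.91 i$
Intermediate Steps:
$s = - \frac{1}{9}$ ($s = \frac{1}{-9} = - \frac{1}{9} \approx -0.11111$)
$O = i \sqrt{46094}$ ($O = \sqrt{-46094} = i \sqrt{46094} \approx 214.7 i$)
$\frac{- 105 \left(s - 51\right) - 34117}{O} = \frac{- 105 \left(- \frac{1}{9} - 51\right) - 34117}{i \sqrt{46094}} = \left(\left(-105\right) \left(- \frac{460}{9}\right) - 34117\right) \left(- \frac{i \sqrt{46094}}{46094}\right) = \left(\frac{16100}{3} - 34117\right) \left(- \frac{i \sqrt{46094}}{46094}\right) = - \frac{86251 \left(- \frac{i \sqrt{46094}}{46094}\right)}{3} = \frac{86251 i \sqrt{46094}}{138282}$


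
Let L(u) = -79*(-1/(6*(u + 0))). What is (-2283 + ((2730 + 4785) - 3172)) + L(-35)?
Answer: 432521/210 ≈ 2059.6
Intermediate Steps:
L(u) = 79/(6*u) (L(u) = -79*(-1/(6*u)) = -(-79)/(6*u) = 79/(6*u))
(-2283 + ((2730 + 4785) - 3172)) + L(-35) = (-2283 + ((2730 + 4785) - 3172)) + (79/6)/(-35) = (-2283 + (7515 - 3172)) + (79/6)*(-1/35) = (-2283 + 4343) - 79/210 = 2060 - 79/210 = 432521/210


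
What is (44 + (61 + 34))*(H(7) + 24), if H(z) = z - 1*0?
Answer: 4309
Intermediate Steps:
H(z) = z (H(z) = z + 0 = z)
(44 + (61 + 34))*(H(7) + 24) = (44 + (61 + 34))*(7 + 24) = (44 + 95)*31 = 139*31 = 4309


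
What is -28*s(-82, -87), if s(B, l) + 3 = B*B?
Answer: -188188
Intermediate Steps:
s(B, l) = -3 + B**2 (s(B, l) = -3 + B*B = -3 + B**2)
-28*s(-82, -87) = -28*(-3 + (-82)**2) = -28*(-3 + 6724) = -28*6721 = -188188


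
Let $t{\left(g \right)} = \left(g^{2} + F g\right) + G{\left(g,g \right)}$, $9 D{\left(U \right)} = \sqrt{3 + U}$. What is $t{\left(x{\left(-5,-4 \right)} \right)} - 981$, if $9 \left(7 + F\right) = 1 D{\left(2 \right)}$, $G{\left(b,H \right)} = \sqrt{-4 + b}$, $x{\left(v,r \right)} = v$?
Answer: $-921 + 3 i - \frac{5 \sqrt{5}}{81} \approx -921.14 + 3.0 i$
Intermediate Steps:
$D{\left(U \right)} = \frac{\sqrt{3 + U}}{9}$
$F = -7 + \frac{\sqrt{5}}{81}$ ($F = -7 + \frac{1 \frac{\sqrt{3 + 2}}{9}}{9} = -7 + \frac{1 \frac{\sqrt{5}}{9}}{9} = -7 + \frac{\frac{1}{9} \sqrt{5}}{9} = -7 + \frac{\sqrt{5}}{81} \approx -6.9724$)
$t{\left(g \right)} = g^{2} + \sqrt{-4 + g} + g \left(-7 + \frac{\sqrt{5}}{81}\right)$ ($t{\left(g \right)} = \left(g^{2} + \left(-7 + \frac{\sqrt{5}}{81}\right) g\right) + \sqrt{-4 + g} = \left(g^{2} + g \left(-7 + \frac{\sqrt{5}}{81}\right)\right) + \sqrt{-4 + g} = g^{2} + \sqrt{-4 + g} + g \left(-7 + \frac{\sqrt{5}}{81}\right)$)
$t{\left(x{\left(-5,-4 \right)} \right)} - 981 = \left(\left(-5\right)^{2} + \sqrt{-4 - 5} - - \frac{5 \left(567 - \sqrt{5}\right)}{81}\right) - 981 = \left(25 + \sqrt{-9} + \left(35 - \frac{5 \sqrt{5}}{81}\right)\right) - 981 = \left(25 + 3 i + \left(35 - \frac{5 \sqrt{5}}{81}\right)\right) - 981 = \left(60 + 3 i - \frac{5 \sqrt{5}}{81}\right) - 981 = -921 + 3 i - \frac{5 \sqrt{5}}{81}$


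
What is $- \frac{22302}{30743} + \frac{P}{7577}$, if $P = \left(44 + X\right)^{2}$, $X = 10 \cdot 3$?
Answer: $- \frac{633586}{232939711} \approx -0.00272$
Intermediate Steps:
$X = 30$
$P = 5476$ ($P = \left(44 + 30\right)^{2} = 74^{2} = 5476$)
$- \frac{22302}{30743} + \frac{P}{7577} = - \frac{22302}{30743} + \frac{5476}{7577} = - \frac{633586}{232939711}$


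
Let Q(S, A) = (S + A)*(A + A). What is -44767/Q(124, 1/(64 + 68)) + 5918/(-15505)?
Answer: -6047203534262/253801345 ≈ -23827.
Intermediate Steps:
Q(S, A) = 2*A*(A + S) (Q(S, A) = (A + S)*(2*A) = 2*A*(A + S))
-44767/Q(124, 1/(64 + 68)) + 5918/(-15505) = -44767*(64 + 68)/(2*(1/(64 + 68) + 124)) + 5918/(-15505) = -44767*66/(1/132 + 124) + 5918*(-1/15505) = -44767*66/(1/132 + 124) - 5918/15505 = -44767/(2*(1/132)*(16369/132)) - 5918/15505 = -44767/16369/8712 - 5918/15505 = -44767*8712/16369 - 5918/15505 = -390010104/16369 - 5918/15505 = -6047203534262/253801345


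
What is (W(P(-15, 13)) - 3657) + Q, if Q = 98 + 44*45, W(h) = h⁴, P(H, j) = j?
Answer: 26982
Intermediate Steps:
Q = 2078 (Q = 98 + 1980 = 2078)
(W(P(-15, 13)) - 3657) + Q = (13⁴ - 3657) + 2078 = (28561 - 3657) + 2078 = 24904 + 2078 = 26982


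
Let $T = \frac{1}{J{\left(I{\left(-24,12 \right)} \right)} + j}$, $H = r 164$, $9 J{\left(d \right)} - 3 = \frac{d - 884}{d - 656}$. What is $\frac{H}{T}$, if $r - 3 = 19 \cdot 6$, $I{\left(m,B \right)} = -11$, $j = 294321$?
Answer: $\frac{3766842883388}{667} \approx 5.6474 \cdot 10^{9}$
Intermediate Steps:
$r = 117$ ($r = 3 + 19 \cdot 6 = 3 + 114 = 117$)
$J{\left(d \right)} = \frac{1}{3} + \frac{-884 + d}{9 \left(-656 + d\right)}$ ($J{\left(d \right)} = \frac{1}{3} + \frac{\left(d - 884\right) \frac{1}{d - 656}}{9} = \frac{1}{3} + \frac{\left(-884 + d\right) \frac{1}{-656 + d}}{9} = \frac{1}{3} + \frac{\frac{1}{-656 + d} \left(-884 + d\right)}{9} = \frac{1}{3} + \frac{-884 + d}{9 \left(-656 + d\right)}$)
$H = 19188$ ($H = 117 \cdot 164 = 19188$)
$T = \frac{6003}{1766811859}$ ($T = \frac{1}{\frac{4 \left(-713 - 11\right)}{9 \left(-656 - 11\right)} + 294321} = \frac{1}{\frac{4}{9} \frac{1}{-667} \left(-724\right) + 294321} = \frac{1}{\frac{4}{9} \left(- \frac{1}{667}\right) \left(-724\right) + 294321} = \frac{1}{\frac{2896}{6003} + 294321} = \frac{1}{\frac{1766811859}{6003}} = \frac{6003}{1766811859} \approx 3.3976 \cdot 10^{-6}$)
$\frac{H}{T} = \frac{19188}{\frac{6003}{1766811859}} = 19188 \cdot \frac{1766811859}{6003} = \frac{3766842883388}{667}$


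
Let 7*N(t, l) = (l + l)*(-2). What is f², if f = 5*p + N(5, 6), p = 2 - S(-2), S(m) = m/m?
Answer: 121/49 ≈ 2.4694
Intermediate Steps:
S(m) = 1
N(t, l) = -4*l/7 (N(t, l) = ((l + l)*(-2))/7 = ((2*l)*(-2))/7 = (-4*l)/7 = -4*l/7)
p = 1 (p = 2 - 1*1 = 2 - 1 = 1)
f = 11/7 (f = 5*1 - 4/7*6 = 5 - 24/7 = 11/7 ≈ 1.5714)
f² = (11/7)² = 121/49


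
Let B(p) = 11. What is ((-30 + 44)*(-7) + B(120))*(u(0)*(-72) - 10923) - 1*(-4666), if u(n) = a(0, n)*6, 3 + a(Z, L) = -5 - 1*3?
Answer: 541543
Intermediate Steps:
a(Z, L) = -11 (a(Z, L) = -3 + (-5 - 1*3) = -3 + (-5 - 3) = -3 - 8 = -11)
u(n) = -66 (u(n) = -11*6 = -66)
((-30 + 44)*(-7) + B(120))*(u(0)*(-72) - 10923) - 1*(-4666) = ((-30 + 44)*(-7) + 11)*(-66*(-72) - 10923) - 1*(-4666) = (14*(-7) + 11)*(4752 - 10923) + 4666 = (-98 + 11)*(-6171) + 4666 = -87*(-6171) + 4666 = 536877 + 4666 = 541543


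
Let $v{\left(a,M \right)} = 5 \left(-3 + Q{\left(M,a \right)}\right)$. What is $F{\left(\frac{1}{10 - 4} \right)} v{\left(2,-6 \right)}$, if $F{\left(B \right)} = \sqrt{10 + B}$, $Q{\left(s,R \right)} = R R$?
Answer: $\frac{5 \sqrt{366}}{6} \approx 15.943$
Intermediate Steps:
$Q{\left(s,R \right)} = R^{2}$
$v{\left(a,M \right)} = -15 + 5 a^{2}$ ($v{\left(a,M \right)} = 5 \left(-3 + a^{2}\right) = -15 + 5 a^{2}$)
$F{\left(\frac{1}{10 - 4} \right)} v{\left(2,-6 \right)} = \sqrt{10 + \frac{1}{10 - 4}} \left(-15 + 5 \cdot 2^{2}\right) = \sqrt{10 + \frac{1}{6}} \left(-15 + 5 \cdot 4\right) = \sqrt{10 + \frac{1}{6}} \left(-15 + 20\right) = \sqrt{\frac{61}{6}} \cdot 5 = \frac{\sqrt{366}}{6} \cdot 5 = \frac{5 \sqrt{366}}{6}$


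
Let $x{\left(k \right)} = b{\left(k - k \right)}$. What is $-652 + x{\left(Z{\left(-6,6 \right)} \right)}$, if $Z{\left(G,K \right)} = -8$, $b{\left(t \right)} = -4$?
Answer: $-656$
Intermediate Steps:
$x{\left(k \right)} = -4$
$-652 + x{\left(Z{\left(-6,6 \right)} \right)} = -652 - 4 = -656$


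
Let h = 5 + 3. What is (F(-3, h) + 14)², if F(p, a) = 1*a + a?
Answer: 900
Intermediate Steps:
h = 8
F(p, a) = 2*a (F(p, a) = a + a = 2*a)
(F(-3, h) + 14)² = (2*8 + 14)² = (16 + 14)² = 30² = 900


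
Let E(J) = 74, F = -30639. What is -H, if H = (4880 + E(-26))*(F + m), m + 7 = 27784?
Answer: 14178348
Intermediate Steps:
m = 27777 (m = -7 + 27784 = 27777)
H = -14178348 (H = (4880 + 74)*(-30639 + 27777) = 4954*(-2862) = -14178348)
-H = -1*(-14178348) = 14178348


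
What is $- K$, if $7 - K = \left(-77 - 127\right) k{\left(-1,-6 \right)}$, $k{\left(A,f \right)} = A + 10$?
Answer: $-1843$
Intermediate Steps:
$k{\left(A,f \right)} = 10 + A$
$K = 1843$ ($K = 7 - \left(-77 - 127\right) \left(10 - 1\right) = 7 - \left(-204\right) 9 = 7 - -1836 = 7 + 1836 = 1843$)
$- K = \left(-1\right) 1843 = -1843$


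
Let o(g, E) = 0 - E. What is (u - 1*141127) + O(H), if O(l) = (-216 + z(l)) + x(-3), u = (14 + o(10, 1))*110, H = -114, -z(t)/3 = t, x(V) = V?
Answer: -139574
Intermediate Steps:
z(t) = -3*t
o(g, E) = -E
u = 1430 (u = (14 - 1*1)*110 = (14 - 1)*110 = 13*110 = 1430)
O(l) = -219 - 3*l (O(l) = (-216 - 3*l) - 3 = -219 - 3*l)
(u - 1*141127) + O(H) = (1430 - 1*141127) + (-219 - 3*(-114)) = (1430 - 141127) + (-219 + 342) = -139697 + 123 = -139574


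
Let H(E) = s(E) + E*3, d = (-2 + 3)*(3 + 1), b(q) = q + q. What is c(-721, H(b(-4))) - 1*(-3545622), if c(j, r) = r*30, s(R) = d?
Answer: 3545022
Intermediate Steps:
b(q) = 2*q
d = 4 (d = 1*4 = 4)
s(R) = 4
H(E) = 4 + 3*E (H(E) = 4 + E*3 = 4 + 3*E)
c(j, r) = 30*r
c(-721, H(b(-4))) - 1*(-3545622) = 30*(4 + 3*(2*(-4))) - 1*(-3545622) = 30*(4 + 3*(-8)) + 3545622 = 30*(4 - 24) + 3545622 = 30*(-20) + 3545622 = -600 + 3545622 = 3545022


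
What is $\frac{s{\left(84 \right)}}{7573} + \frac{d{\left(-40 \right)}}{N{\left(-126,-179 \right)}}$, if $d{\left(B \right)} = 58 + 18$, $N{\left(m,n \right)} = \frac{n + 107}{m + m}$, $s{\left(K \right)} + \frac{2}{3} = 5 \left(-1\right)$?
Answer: $\frac{6043237}{22719} \approx 266.0$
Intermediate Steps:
$s{\left(K \right)} = - \frac{17}{3}$ ($s{\left(K \right)} = - \frac{2}{3} + 5 \left(-1\right) = - \frac{2}{3} - 5 = - \frac{17}{3}$)
$N{\left(m,n \right)} = \frac{107 + n}{2 m}$
$d{\left(B \right)} = 76$
$\frac{s{\left(84 \right)}}{7573} + \frac{d{\left(-40 \right)}}{N{\left(-126,-179 \right)}} = - \frac{17}{3 \cdot 7573} + \frac{76}{\frac{1}{2} \frac{1}{-126} \left(107 - 179\right)} = \left(- \frac{17}{3}\right) \frac{1}{7573} + \frac{76}{\frac{1}{2} \left(- \frac{1}{126}\right) \left(-72\right)} = - \frac{17}{22719} + \frac{76}{\frac{2}{7}} = - \frac{17}{22719} + 76 \cdot \frac{7}{2} = - \frac{17}{22719} + 266 = \frac{6043237}{22719}$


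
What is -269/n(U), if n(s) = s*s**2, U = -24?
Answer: 269/13824 ≈ 0.019459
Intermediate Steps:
n(s) = s**3
-269/n(U) = -269/((-24)**3) = -269/(-13824) = -269*(-1/13824) = 269/13824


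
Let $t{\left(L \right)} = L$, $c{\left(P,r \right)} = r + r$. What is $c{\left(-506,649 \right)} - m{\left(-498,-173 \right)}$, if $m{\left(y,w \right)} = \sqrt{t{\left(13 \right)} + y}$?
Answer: $1298 - i \sqrt{485} \approx 1298.0 - 22.023 i$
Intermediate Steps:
$c{\left(P,r \right)} = 2 r$
$m{\left(y,w \right)} = \sqrt{13 + y}$
$c{\left(-506,649 \right)} - m{\left(-498,-173 \right)} = 2 \cdot 649 - \sqrt{13 - 498} = 1298 - \sqrt{-485} = 1298 - i \sqrt{485}$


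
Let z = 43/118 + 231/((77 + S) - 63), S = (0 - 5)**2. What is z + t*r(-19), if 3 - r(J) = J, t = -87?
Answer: -2926431/1534 ≈ -1907.7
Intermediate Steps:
r(J) = 3 - J
S = 25 (S = (-5)**2 = 25)
z = 9645/1534 (z = 43/118 + 231/((77 + 25) - 63) = 43*(1/118) + 231/(102 - 63) = 43/118 + 231/39 = 43/118 + 231*(1/39) = 43/118 + 77/13 = 9645/1534 ≈ 6.2875)
z + t*r(-19) = 9645/1534 - 87*(3 - 1*(-19)) = 9645/1534 - 87*(3 + 19) = 9645/1534 - 87*22 = 9645/1534 - 1914 = -2926431/1534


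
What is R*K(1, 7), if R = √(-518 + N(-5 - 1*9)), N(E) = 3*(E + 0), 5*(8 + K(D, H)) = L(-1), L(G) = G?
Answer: -164*I*√35/5 ≈ -194.05*I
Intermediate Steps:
K(D, H) = -41/5 (K(D, H) = -8 + (⅕)*(-1) = -8 - ⅕ = -41/5)
N(E) = 3*E
R = 4*I*√35 (R = √(-518 + 3*(-5 - 1*9)) = √(-518 + 3*(-5 - 9)) = √(-518 + 3*(-14)) = √(-518 - 42) = √(-560) = 4*I*√35 ≈ 23.664*I)
R*K(1, 7) = (4*I*√35)*(-41/5) = -164*I*√35/5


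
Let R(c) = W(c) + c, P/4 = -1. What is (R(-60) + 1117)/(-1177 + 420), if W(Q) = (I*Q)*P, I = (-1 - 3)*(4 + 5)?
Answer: 7583/757 ≈ 10.017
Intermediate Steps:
P = -4 (P = 4*(-1) = -4)
I = -36 (I = -4*9 = -36)
W(Q) = 144*Q (W(Q) = -36*Q*(-4) = 144*Q)
R(c) = 145*c (R(c) = 144*c + c = 145*c)
(R(-60) + 1117)/(-1177 + 420) = (145*(-60) + 1117)/(-1177 + 420) = (-8700 + 1117)/(-757) = -7583*(-1/757) = 7583/757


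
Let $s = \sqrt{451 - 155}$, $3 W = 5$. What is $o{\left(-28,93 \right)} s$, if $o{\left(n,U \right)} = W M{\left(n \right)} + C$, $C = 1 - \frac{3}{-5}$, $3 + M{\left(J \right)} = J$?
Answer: $- \frac{1502 \sqrt{74}}{15} \approx -861.38$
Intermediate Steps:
$M{\left(J \right)} = -3 + J$
$W = \frac{5}{3}$ ($W = \frac{1}{3} \cdot 5 = \frac{5}{3} \approx 1.6667$)
$C = \frac{8}{5}$ ($C = 1 - 3 \left(- \frac{1}{5}\right) = 1 - - \frac{3}{5} = 1 + \frac{3}{5} = \frac{8}{5} \approx 1.6$)
$o{\left(n,U \right)} = - \frac{17}{5} + \frac{5 n}{3}$ ($o{\left(n,U \right)} = \frac{5 \left(-3 + n\right)}{3} + \frac{8}{5} = \left(-5 + \frac{5 n}{3}\right) + \frac{8}{5} = - \frac{17}{5} + \frac{5 n}{3}$)
$s = 2 \sqrt{74}$ ($s = \sqrt{296} = 2 \sqrt{74} \approx 17.205$)
$o{\left(-28,93 \right)} s = \left(- \frac{17}{5} + \frac{5}{3} \left(-28\right)\right) 2 \sqrt{74} = \left(- \frac{17}{5} - \frac{140}{3}\right) 2 \sqrt{74} = - \frac{751 \cdot 2 \sqrt{74}}{15} = - \frac{1502 \sqrt{74}}{15}$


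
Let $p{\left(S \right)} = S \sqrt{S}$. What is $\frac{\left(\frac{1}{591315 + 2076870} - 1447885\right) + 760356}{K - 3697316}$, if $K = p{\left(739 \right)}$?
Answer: $\frac{6782558213944705024}{36473400612799696845} + \frac{1355661923434496 \sqrt{739}}{36473400612799696845} \approx 0.18697$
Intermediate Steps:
$p{\left(S \right)} = S^{\frac{3}{2}}$
$K = 739 \sqrt{739}$ ($K = 739^{\frac{3}{2}} = 739 \sqrt{739} \approx 20089.0$)
$\frac{\left(\frac{1}{591315 + 2076870} - 1447885\right) + 760356}{K - 3697316} = \frac{\left(\frac{1}{591315 + 2076870} - 1447885\right) + 760356}{739 \sqrt{739} - 3697316} = \frac{\left(\frac{1}{2668185} - 1447885\right) + 760356}{-3697316 + 739 \sqrt{739}} = \frac{- \frac{3863225038724}{2668185} + 760356}{-3697316 + 739 \sqrt{739}} = - \frac{1834454564864}{2668185 \left(-3697316 + 739 \sqrt{739}\right)}$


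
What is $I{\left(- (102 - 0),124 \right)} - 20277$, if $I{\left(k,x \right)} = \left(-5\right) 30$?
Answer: $-20427$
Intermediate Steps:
$I{\left(k,x \right)} = -150$
$I{\left(- (102 - 0),124 \right)} - 20277 = -150 - 20277 = -20427$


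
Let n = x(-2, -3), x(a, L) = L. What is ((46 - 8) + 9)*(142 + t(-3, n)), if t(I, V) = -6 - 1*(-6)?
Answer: 6674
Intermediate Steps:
n = -3
t(I, V) = 0 (t(I, V) = -6 + 6 = 0)
((46 - 8) + 9)*(142 + t(-3, n)) = ((46 - 8) + 9)*(142 + 0) = (38 + 9)*142 = 47*142 = 6674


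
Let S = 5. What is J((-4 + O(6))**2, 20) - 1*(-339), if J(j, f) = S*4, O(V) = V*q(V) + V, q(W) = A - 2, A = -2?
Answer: 359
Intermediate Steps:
q(W) = -4 (q(W) = -2 - 2 = -4)
O(V) = -3*V (O(V) = V*(-4) + V = -4*V + V = -3*V)
J(j, f) = 20 (J(j, f) = 5*4 = 20)
J((-4 + O(6))**2, 20) - 1*(-339) = 20 - 1*(-339) = 20 + 339 = 359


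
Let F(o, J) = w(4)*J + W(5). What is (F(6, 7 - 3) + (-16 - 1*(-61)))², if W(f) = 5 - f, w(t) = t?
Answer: 3721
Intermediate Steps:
F(o, J) = 4*J (F(o, J) = 4*J + (5 - 1*5) = 4*J + (5 - 5) = 4*J + 0 = 4*J)
(F(6, 7 - 3) + (-16 - 1*(-61)))² = (4*(7 - 3) + (-16 - 1*(-61)))² = (4*4 + (-16 + 61))² = (16 + 45)² = 61² = 3721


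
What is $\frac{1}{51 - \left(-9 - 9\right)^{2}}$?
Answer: $- \frac{1}{273} \approx -0.003663$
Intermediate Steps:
$\frac{1}{51 - \left(-9 - 9\right)^{2}} = \frac{1}{51 - \left(-18\right)^{2}} = \frac{1}{51 - 324} = \frac{1}{-273} = - \frac{1}{273}$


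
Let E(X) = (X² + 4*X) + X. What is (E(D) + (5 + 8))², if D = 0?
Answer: 169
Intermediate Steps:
E(X) = X² + 5*X
(E(D) + (5 + 8))² = (0*(5 + 0) + (5 + 8))² = (0*5 + 13)² = (0 + 13)² = 13² = 169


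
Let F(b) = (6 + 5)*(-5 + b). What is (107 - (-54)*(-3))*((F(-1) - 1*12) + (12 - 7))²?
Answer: -293095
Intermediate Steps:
F(b) = -55 + 11*b (F(b) = 11*(-5 + b) = -55 + 11*b)
(107 - (-54)*(-3))*((F(-1) - 1*12) + (12 - 7))² = (107 - (-54)*(-3))*(((-55 + 11*(-1)) - 1*12) + (12 - 7))² = (107 - 1*162)*(((-55 - 11) - 12) + 5)² = (107 - 162)*((-66 - 12) + 5)² = -55*(-78 + 5)² = -55*(-73)² = -55*5329 = -293095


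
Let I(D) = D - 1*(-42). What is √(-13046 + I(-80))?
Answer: 2*I*√3271 ≈ 114.39*I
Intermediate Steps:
I(D) = 42 + D (I(D) = D + 42 = 42 + D)
√(-13046 + I(-80)) = √(-13046 + (42 - 80)) = √(-13046 - 38) = √(-13084) = 2*I*√3271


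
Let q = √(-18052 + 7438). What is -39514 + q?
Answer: -39514 + I*√10614 ≈ -39514.0 + 103.02*I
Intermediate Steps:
q = I*√10614 (q = √(-10614) = I*√10614 ≈ 103.02*I)
-39514 + q = -39514 + I*√10614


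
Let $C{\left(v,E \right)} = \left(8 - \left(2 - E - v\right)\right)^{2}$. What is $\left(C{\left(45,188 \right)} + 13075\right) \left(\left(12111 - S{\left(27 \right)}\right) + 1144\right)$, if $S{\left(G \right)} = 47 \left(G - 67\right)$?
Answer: $1062416460$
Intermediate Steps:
$S{\left(G \right)} = -3149 + 47 G$ ($S{\left(G \right)} = 47 \left(-67 + G\right) = -3149 + 47 G$)
$C{\left(v,E \right)} = \left(6 + E + v\right)^{2}$ ($C{\left(v,E \right)} = \left(8 - \left(2 - E - v\right)\right)^{2} = \left(8 + \left(-2 + E + v\right)\right)^{2} = \left(6 + E + v\right)^{2}$)
$\left(C{\left(45,188 \right)} + 13075\right) \left(\left(12111 - S{\left(27 \right)}\right) + 1144\right) = \left(\left(6 + 188 + 45\right)^{2} + 13075\right) \left(\left(12111 - \left(-3149 + 47 \cdot 27\right)\right) + 1144\right) = \left(239^{2} + 13075\right) \left(\left(12111 - \left(-3149 + 1269\right)\right) + 1144\right) = \left(57121 + 13075\right) \left(\left(12111 - -1880\right) + 1144\right) = 70196 \left(\left(12111 + 1880\right) + 1144\right) = 70196 \left(13991 + 1144\right) = 70196 \cdot 15135 = 1062416460$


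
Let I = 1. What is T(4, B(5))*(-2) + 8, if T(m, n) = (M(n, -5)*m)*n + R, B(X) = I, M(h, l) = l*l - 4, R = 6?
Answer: -172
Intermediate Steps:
M(h, l) = -4 + l**2 (M(h, l) = l**2 - 4 = -4 + l**2)
B(X) = 1
T(m, n) = 6 + 21*m*n (T(m, n) = ((-4 + (-5)**2)*m)*n + 6 = ((-4 + 25)*m)*n + 6 = (21*m)*n + 6 = 21*m*n + 6 = 6 + 21*m*n)
T(4, B(5))*(-2) + 8 = (6 + 21*4*1)*(-2) + 8 = (6 + 84)*(-2) + 8 = 90*(-2) + 8 = -180 + 8 = -172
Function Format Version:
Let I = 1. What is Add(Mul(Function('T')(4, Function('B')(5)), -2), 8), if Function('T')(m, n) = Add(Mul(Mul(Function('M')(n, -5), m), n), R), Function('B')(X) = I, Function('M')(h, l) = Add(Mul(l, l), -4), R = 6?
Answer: -172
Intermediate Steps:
Function('M')(h, l) = Add(-4, Pow(l, 2)) (Function('M')(h, l) = Add(Pow(l, 2), -4) = Add(-4, Pow(l, 2)))
Function('B')(X) = 1
Function('T')(m, n) = Add(6, Mul(21, m, n)) (Function('T')(m, n) = Add(Mul(Mul(Add(-4, Pow(-5, 2)), m), n), 6) = Add(Mul(Mul(Add(-4, 25), m), n), 6) = Add(Mul(Mul(21, m), n), 6) = Add(Mul(21, m, n), 6) = Add(6, Mul(21, m, n)))
Add(Mul(Function('T')(4, Function('B')(5)), -2), 8) = Add(Mul(Add(6, Mul(21, 4, 1)), -2), 8) = Add(Mul(Add(6, 84), -2), 8) = Add(Mul(90, -2), 8) = Add(-180, 8) = -172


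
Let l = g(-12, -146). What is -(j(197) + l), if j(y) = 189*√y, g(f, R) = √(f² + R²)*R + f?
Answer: 12 - 189*√197 + 292*√5365 ≈ 18747.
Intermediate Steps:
g(f, R) = f + R*√(R² + f²) (g(f, R) = √(R² + f²)*R + f = R*√(R² + f²) + f = f + R*√(R² + f²))
l = -12 - 292*√5365 (l = -12 - 146*√((-146)² + (-12)²) = -12 - 146*√(21316 + 144) = -12 - 292*√5365 ≈ -21400.)
-(j(197) + l) = -(189*√197 + (-12 - 292*√5365)) = -(-12 - 292*√5365 + 189*√197) = 12 - 189*√197 + 292*√5365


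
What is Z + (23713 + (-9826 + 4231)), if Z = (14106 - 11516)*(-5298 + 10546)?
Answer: 13610438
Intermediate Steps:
Z = 13592320 (Z = 2590*5248 = 13592320)
Z + (23713 + (-9826 + 4231)) = 13592320 + (23713 + (-9826 + 4231)) = 13592320 + (23713 - 5595) = 13592320 + 18118 = 13610438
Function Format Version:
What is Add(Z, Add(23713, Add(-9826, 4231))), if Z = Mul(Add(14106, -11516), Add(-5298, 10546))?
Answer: 13610438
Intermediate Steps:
Z = 13592320 (Z = Mul(2590, 5248) = 13592320)
Add(Z, Add(23713, Add(-9826, 4231))) = Add(13592320, Add(23713, Add(-9826, 4231))) = Add(13592320, Add(23713, -5595)) = Add(13592320, 18118) = 13610438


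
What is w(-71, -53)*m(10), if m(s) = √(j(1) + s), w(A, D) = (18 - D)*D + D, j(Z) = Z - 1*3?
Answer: -7632*√2 ≈ -10793.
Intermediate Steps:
j(Z) = -3 + Z (j(Z) = Z - 3 = -3 + Z)
w(A, D) = D + D*(18 - D) (w(A, D) = D*(18 - D) + D = D + D*(18 - D))
m(s) = √(-2 + s) (m(s) = √((-3 + 1) + s) = √(-2 + s))
w(-71, -53)*m(10) = (-53*(19 - 1*(-53)))*√(-2 + 10) = (-53*(19 + 53))*√8 = (-53*72)*(2*√2) = -7632*√2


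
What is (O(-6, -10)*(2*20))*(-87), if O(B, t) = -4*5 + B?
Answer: 90480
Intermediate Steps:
O(B, t) = -20 + B
(O(-6, -10)*(2*20))*(-87) = ((-20 - 6)*(2*20))*(-87) = -26*40*(-87) = -1040*(-87) = 90480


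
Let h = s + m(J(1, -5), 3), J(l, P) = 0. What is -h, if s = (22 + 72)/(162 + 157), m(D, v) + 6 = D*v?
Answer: 1820/319 ≈ 5.7053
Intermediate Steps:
m(D, v) = -6 + D*v
s = 94/319 ≈ 0.29467
h = -1820/319 (h = 94/319 + (-6 + 0*3) = 94/319 + (-6 + 0) = 94/319 - 6 = -1820/319 ≈ -5.7053)
-h = -1*(-1820/319) = 1820/319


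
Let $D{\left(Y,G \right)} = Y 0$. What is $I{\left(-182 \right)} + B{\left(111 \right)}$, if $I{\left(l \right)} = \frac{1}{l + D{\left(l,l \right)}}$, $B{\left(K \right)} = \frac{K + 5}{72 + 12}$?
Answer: $\frac{751}{546} \approx 1.3755$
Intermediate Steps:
$D{\left(Y,G \right)} = 0$
$B{\left(K \right)} = \frac{5}{84} + \frac{K}{84}$ ($B{\left(K \right)} = \frac{5 + K}{84} = \left(5 + K\right) \frac{1}{84} = \frac{5}{84} + \frac{K}{84}$)
$I{\left(l \right)} = \frac{1}{l}$ ($I{\left(l \right)} = \frac{1}{l + 0} = \frac{1}{l}$)
$I{\left(-182 \right)} + B{\left(111 \right)} = \frac{1}{-182} + \left(\frac{5}{84} + \frac{1}{84} \cdot 111\right) = - \frac{1}{182} + \left(\frac{5}{84} + \frac{37}{28}\right) = - \frac{1}{182} + \frac{29}{21} = \frac{751}{546}$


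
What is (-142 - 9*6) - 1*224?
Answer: -420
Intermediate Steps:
(-142 - 9*6) - 1*224 = (-142 - 1*54) - 224 = (-142 - 54) - 224 = -196 - 224 = -420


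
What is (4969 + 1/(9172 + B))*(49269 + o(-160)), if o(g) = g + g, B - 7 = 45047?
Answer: 13189258856255/54226 ≈ 2.4323e+8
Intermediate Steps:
B = 45054 (B = 7 + 45047 = 45054)
o(g) = 2*g
(4969 + 1/(9172 + B))*(49269 + o(-160)) = (4969 + 1/(9172 + 45054))*(49269 + 2*(-160)) = (4969 + 1/54226)*(49269 - 320) = (4969 + 1/54226)*48949 = (269448995/54226)*48949 = 13189258856255/54226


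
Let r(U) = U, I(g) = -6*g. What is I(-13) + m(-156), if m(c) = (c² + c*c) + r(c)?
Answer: 48594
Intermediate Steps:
m(c) = c + 2*c² (m(c) = (c² + c*c) + c = (c² + c²) + c = 2*c² + c = c + 2*c²)
I(-13) + m(-156) = -6*(-13) - 156*(1 + 2*(-156)) = 78 - 156*(1 - 312) = 78 - 156*(-311) = 78 + 48516 = 48594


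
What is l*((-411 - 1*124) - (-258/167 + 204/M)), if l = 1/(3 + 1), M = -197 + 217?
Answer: -113488/835 ≈ -135.91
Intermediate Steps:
M = 20
l = ¼ (l = 1/4 = ¼ ≈ 0.25000)
l*((-411 - 1*124) - (-258/167 + 204/M)) = ((-411 - 1*124) - (-258/167 + 204/20))/4 = ((-411 - 124) - (-258*1/167 + 204*(1/20)))/4 = (-535 - (-258/167 + 51/5))/4 = (-535 - 1*7227/835)/4 = (-535 - 7227/835)/4 = (¼)*(-453952/835) = -113488/835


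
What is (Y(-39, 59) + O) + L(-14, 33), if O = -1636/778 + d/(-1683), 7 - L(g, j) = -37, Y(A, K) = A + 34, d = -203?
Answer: 24235066/654687 ≈ 37.018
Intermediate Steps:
Y(A, K) = 34 + A
L(g, j) = 44 (L(g, j) = 7 - 1*(-37) = 7 + 37 = 44)
O = -1297727/654687 (O = -1636/778 - 203/(-1683) = -1636*1/778 - 203*(-1/1683) = -818/389 + 203/1683 = -1297727/654687 ≈ -1.9822)
(Y(-39, 59) + O) + L(-14, 33) = ((34 - 39) - 1297727/654687) + 44 = (-5 - 1297727/654687) + 44 = -4571162/654687 + 44 = 24235066/654687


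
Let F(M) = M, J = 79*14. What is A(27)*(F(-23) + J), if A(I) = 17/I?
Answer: 6137/9 ≈ 681.89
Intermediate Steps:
J = 1106
A(27)*(F(-23) + J) = (17/27)*(-23 + 1106) = (17*(1/27))*1083 = (17/27)*1083 = 6137/9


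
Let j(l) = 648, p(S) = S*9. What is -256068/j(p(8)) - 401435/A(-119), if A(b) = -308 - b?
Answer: 653497/378 ≈ 1728.8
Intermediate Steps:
p(S) = 9*S
-256068/j(p(8)) - 401435/A(-119) = -256068/648 - 401435/(-308 - 1*(-119)) = -256068*1/648 - 401435/(-308 + 119) = -2371/6 - 401435/(-189) = -2371/6 - 401435*(-1/189) = -2371/6 + 401435/189 = 653497/378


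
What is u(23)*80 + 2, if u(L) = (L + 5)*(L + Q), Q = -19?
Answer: 8962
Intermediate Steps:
u(L) = (-19 + L)*(5 + L) (u(L) = (L + 5)*(L - 19) = (5 + L)*(-19 + L) = (-19 + L)*(5 + L))
u(23)*80 + 2 = (-95 + 23² - 14*23)*80 + 2 = (-95 + 529 - 322)*80 + 2 = 112*80 + 2 = 8960 + 2 = 8962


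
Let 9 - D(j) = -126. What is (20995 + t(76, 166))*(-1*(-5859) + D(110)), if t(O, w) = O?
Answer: 126299574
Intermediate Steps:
D(j) = 135 (D(j) = 9 - 1*(-126) = 9 + 126 = 135)
(20995 + t(76, 166))*(-1*(-5859) + D(110)) = (20995 + 76)*(-1*(-5859) + 135) = 21071*(5859 + 135) = 21071*5994 = 126299574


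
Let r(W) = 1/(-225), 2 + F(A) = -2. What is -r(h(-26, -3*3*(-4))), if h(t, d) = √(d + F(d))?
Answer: 1/225 ≈ 0.0044444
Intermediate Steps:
F(A) = -4 (F(A) = -2 - 2 = -4)
h(t, d) = √(-4 + d) (h(t, d) = √(d - 4) = √(-4 + d))
r(W) = -1/225
-r(h(-26, -3*3*(-4))) = -1*(-1/225) = 1/225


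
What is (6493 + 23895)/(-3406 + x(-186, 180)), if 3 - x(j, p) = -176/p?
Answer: -1367460/153091 ≈ -8.9323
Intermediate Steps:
x(j, p) = 3 + 176/p (x(j, p) = 3 - (-176)/p = 3 + 176/p)
(6493 + 23895)/(-3406 + x(-186, 180)) = (6493 + 23895)/(-3406 + (3 + 176/180)) = 30388/(-3406 + (3 + 176*(1/180))) = 30388/(-3406 + (3 + 44/45)) = 30388/(-3406 + 179/45) = 30388/(-153091/45) = 30388*(-45/153091) = -1367460/153091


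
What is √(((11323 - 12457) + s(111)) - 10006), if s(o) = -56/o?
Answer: 2*I*√34315539/111 ≈ 105.55*I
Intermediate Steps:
√(((11323 - 12457) + s(111)) - 10006) = √(((11323 - 12457) - 56/111) - 10006) = √((-1134 - 56*1/111) - 10006) = √((-1134 - 56/111) - 10006) = √(-125930/111 - 10006) = √(-1236596/111) = 2*I*√34315539/111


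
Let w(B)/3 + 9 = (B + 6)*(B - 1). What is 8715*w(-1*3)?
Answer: -549045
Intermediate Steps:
w(B) = -27 + 3*(-1 + B)*(6 + B) (w(B) = -27 + 3*((B + 6)*(B - 1)) = -27 + 3*((6 + B)*(-1 + B)) = -27 + 3*((-1 + B)*(6 + B)) = -27 + 3*(-1 + B)*(6 + B))
8715*w(-1*3) = 8715*(-45 + 3*(-1*3)² + 15*(-1*3)) = 8715*(-45 + 3*(-3)² + 15*(-3)) = 8715*(-45 + 3*9 - 45) = 8715*(-45 + 27 - 45) = 8715*(-63) = -549045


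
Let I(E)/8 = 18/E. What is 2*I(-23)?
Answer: -288/23 ≈ -12.522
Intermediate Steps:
I(E) = 144/E (I(E) = 8*(18/E) = 144/E)
2*I(-23) = 2*(144/(-23)) = 2*(144*(-1/23)) = 2*(-144/23) = -288/23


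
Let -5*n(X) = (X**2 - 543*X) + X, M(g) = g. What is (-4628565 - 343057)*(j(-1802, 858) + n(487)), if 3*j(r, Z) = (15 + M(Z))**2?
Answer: -1289638746800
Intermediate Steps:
n(X) = -X**2/5 + 542*X/5 (n(X) = -((X**2 - 543*X) + X)/5 = -(X**2 - 542*X)/5 = -X**2/5 + 542*X/5)
j(r, Z) = (15 + Z)**2/3
(-4628565 - 343057)*(j(-1802, 858) + n(487)) = (-4628565 - 343057)*((15 + 858)**2/3 + (1/5)*487*(542 - 1*487)) = -4971622*((1/3)*873**2 + (1/5)*487*(542 - 487)) = -4971622*((1/3)*762129 + (1/5)*487*55) = -4971622*(254043 + 5357) = -4971622*259400 = -1289638746800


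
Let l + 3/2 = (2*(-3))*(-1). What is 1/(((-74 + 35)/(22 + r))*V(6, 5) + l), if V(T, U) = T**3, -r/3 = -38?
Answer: -34/1953 ≈ -0.017409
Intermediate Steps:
r = 114 (r = -3*(-38) = 114)
l = 9/2 (l = -3/2 + (2*(-3))*(-1) = -3/2 - 6*(-1) = -3/2 + 6 = 9/2 ≈ 4.5000)
1/(((-74 + 35)/(22 + r))*V(6, 5) + l) = 1/(((-74 + 35)/(22 + 114))*6**3 + 9/2) = 1/(-39/136*216 + 9/2) = 1/(-1053/17 + 9/2) = 1/(-1953/34) = -34/1953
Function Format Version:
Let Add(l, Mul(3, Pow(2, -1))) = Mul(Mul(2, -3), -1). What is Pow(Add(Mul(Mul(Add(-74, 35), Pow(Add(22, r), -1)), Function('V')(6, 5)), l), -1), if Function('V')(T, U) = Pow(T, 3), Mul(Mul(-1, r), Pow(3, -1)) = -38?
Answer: Rational(-34, 1953) ≈ -0.017409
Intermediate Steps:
r = 114 (r = Mul(-3, -38) = 114)
l = Rational(9, 2) (l = Add(Rational(-3, 2), Mul(Mul(2, -3), -1)) = Add(Rational(-3, 2), Mul(-6, -1)) = Add(Rational(-3, 2), 6) = Rational(9, 2) ≈ 4.5000)
Pow(Add(Mul(Mul(Add(-74, 35), Pow(Add(22, r), -1)), Function('V')(6, 5)), l), -1) = Pow(Add(Mul(Mul(Add(-74, 35), Pow(Add(22, 114), -1)), Pow(6, 3)), Rational(9, 2)), -1) = Pow(Add(Mul(Mul(-39, Pow(136, -1)), 216), Rational(9, 2)), -1) = Pow(Add(Mul(Mul(-39, Rational(1, 136)), 216), Rational(9, 2)), -1) = Pow(Add(Mul(Rational(-39, 136), 216), Rational(9, 2)), -1) = Pow(Add(Rational(-1053, 17), Rational(9, 2)), -1) = Pow(Rational(-1953, 34), -1) = Rational(-34, 1953)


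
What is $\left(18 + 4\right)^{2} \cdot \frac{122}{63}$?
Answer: $\frac{59048}{63} \approx 937.27$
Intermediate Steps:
$\left(18 + 4\right)^{2} \cdot \frac{122}{63} = 22^{2} \cdot 122 \cdot \frac{1}{63} = 484 \cdot \frac{122}{63} = \frac{59048}{63}$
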